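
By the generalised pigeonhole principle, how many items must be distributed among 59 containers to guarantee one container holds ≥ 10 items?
n = (10 − 1)·59 + 1 = 532

By the generalised pigeonhole principle, to guarantee some box contains ≥ r objects we need more than (r − 1) · k objects total. Threshold: n = (r − 1) · k + 1. With r = 10 and k = 59: n = 9 · 59 + 1 = 531 + 1 = 532. For n = 531 = 9 · 59, we can put exactly 9 objects in every box, avoiding 10 in any single one — so 532 is tight.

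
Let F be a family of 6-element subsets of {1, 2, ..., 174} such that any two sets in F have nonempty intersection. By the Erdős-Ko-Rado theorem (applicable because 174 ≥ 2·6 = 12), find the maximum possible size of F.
max |F| = C(173, 5) = 1218218079

The Erdős-Ko-Rado theorem states: for n ≥ 2k, an intersecting family of k-subsets of an n-element set has size at most C(n − 1, k − 1), with equality for 'star' families {A ⊆ [n] : |A| = k, i ∈ A} (fix an element i). For n = 174, k = 6: C(173, 5) = 1218218079.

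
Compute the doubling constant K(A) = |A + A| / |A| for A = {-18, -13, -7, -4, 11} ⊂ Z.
K = |A + A| / |A| = 15/5 = 3

Enumerate A + A = {a + b : a, b ∈ A}. With |A| = 5, there are |A|^2 = 25 ordered sum pairs; collecting distinct values, A + A = {-36, -31, -26, -25, -22, -20, -17, -14, -11, -8, -7, -2, 4, 7, 22}, so |A + A| = 15. Thus K = 15/5 = 3. For comparison, the minimum possible |A + A| over all 5-element sets is 2·5 − 1 = 9 (so min K = 9/5), attained only by arithmetic progressions.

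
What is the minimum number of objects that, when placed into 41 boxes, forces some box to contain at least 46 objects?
n = (46 − 1)·41 + 1 = 1846

By the generalised pigeonhole principle, to guarantee some box contains ≥ r objects we need more than (r − 1) · k objects total. Threshold: n = (r − 1) · k + 1. With r = 46 and k = 41: n = 45 · 41 + 1 = 1845 + 1 = 1846. For n = 1845 = 45 · 41, we can put exactly 45 objects in every box, avoiding 46 in any single one — so 1846 is tight.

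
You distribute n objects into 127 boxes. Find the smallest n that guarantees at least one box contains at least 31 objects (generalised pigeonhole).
n = (31 − 1)·127 + 1 = 3811

By the generalised pigeonhole principle, to guarantee some box contains ≥ r objects we need more than (r − 1) · k objects total. Threshold: n = (r − 1) · k + 1. With r = 31 and k = 127: n = 30 · 127 + 1 = 3810 + 1 = 3811. For n = 3810 = 30 · 127, we can put exactly 30 objects in every box, avoiding 31 in any single one — so 3811 is tight.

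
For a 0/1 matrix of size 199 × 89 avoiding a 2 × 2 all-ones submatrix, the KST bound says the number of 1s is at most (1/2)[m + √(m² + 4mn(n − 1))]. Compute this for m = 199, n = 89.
z(199, 89; 2, 2) ≤ (1/2)[199 + √(199² + 4·199·89·88)] = (1/2)[199 + √6273873] = 1351.885

Kővári–Sós–Turán: let r_1, ..., r_199 be the row sums and z = Σ r_i the total number of 1s. Each pair of columns can share at most one row with both entries 1 (else a 2×2 all-ones block appears), so Σ_i C(r_i, 2) ≤ C(89, 2) = 3916. By convexity Σ_i C(r_i, 2) ≥ 199·C(z/199, 2) = z(z − 199)/(2·199), giving z² − 199z − 199·89·88 ≤ 0 and hence z ≤ (1/2)[199 + √(39601 + 4·1558568)] = (1/2)[199 + √6273873] ≈ (1/2)(199 + 2504.77) = 1351.885.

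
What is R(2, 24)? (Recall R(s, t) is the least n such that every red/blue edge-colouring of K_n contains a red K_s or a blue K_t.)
R(2, 24) = 24

R(2, k) = k for all k ≥ 2: in a 2-colouring of K_k, either some edge is red (a red K_2) or all edges are blue (a blue K_k). And K_{23} coloured all-blue has no blue K_24, so R(2, 24) > 23. Hence R(2, 24) = 24.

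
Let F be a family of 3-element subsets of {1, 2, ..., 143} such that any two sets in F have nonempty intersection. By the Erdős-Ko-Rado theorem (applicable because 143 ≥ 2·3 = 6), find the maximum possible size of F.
max |F| = C(142, 2) = 10011

Erdős-Ko-Rado (1961): when n ≥ 2k, max |F| = C(n−1, k−1). The bound is attained by the star {A : i ∈ A} for any fixed i ∈ [n]. Here C(143−1, 3−1) = C(142, 2) = 10011.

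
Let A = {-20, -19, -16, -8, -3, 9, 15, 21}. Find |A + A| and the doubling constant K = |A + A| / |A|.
K = |A + A| / |A| = 32/8 = 4

Enumerate A + A = {a + b : a, b ∈ A}. With |A| = 8, there are |A|^2 = 64 ordered sum pairs; collecting distinct values, A + A = {-40, -39, -38, -36, -35, -32, -28, -27, -24, -23, -22, -19, -16, -11, -10, -7, -6, -5, -4, -1, 1, 2, 5, 6, 7, 12, 13, 18, 24, 30, 36, 42}, so |A + A| = 32. Thus K = 32/8 = 4. For comparison, the minimum possible |A + A| over all 8-element sets is 2·8 − 1 = 15 (so min K = 15/8), attained only by arithmetic progressions.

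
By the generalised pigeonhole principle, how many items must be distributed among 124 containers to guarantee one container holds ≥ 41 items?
n = (41 − 1)·124 + 1 = 4961

By the generalised pigeonhole principle, to guarantee some box contains ≥ r objects we need more than (r − 1) · k objects total. Threshold: n = (r − 1) · k + 1. With r = 41 and k = 124: n = 40 · 124 + 1 = 4960 + 1 = 4961. For n = 4960 = 40 · 124, we can put exactly 40 objects in every box, avoiding 41 in any single one — so 4961 is tight.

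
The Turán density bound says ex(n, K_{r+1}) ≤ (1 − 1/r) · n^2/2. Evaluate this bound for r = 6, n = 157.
Turán density bound = (5/6) · 157^2/2 = 123245/12 ≈ 10270.4167

Turán's theorem: ex(n, K_{r+1}) is achieved by the complete r-partite Turán graph T(n, r) with parts as balanced as possible, and is at most (1 − 1/r) · n^2/2. For r = 6, n = 157: the density bound is (5/6) · 24649/2 = 123245/12 ≈ 10270.4167. The integer-valued extremum is e(T(157, 6)) = 10270, which is strictly less than the density bound 123245/12 since 6 ∤ 157 (the parts of T(157, 6) cannot all be equal).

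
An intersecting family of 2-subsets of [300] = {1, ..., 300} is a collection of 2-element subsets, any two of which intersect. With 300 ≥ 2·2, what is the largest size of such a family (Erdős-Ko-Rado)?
max |F| = C(299, 1) = 299

Erdős-Ko-Rado (1961): when n ≥ 2k, max |F| = C(n−1, k−1). The bound is attained by the star {A : i ∈ A} for any fixed i ∈ [n]. Here C(300−1, 2−1) = C(299, 1) = 299.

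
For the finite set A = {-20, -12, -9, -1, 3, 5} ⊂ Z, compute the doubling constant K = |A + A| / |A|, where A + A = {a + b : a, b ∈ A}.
K = |A + A| / |A| = 20/6 = 10/3

Enumerate A + A = {a + b : a, b ∈ A}. With |A| = 6, there are |A|^2 = 36 ordered sum pairs; collecting distinct values, A + A = {-40, -32, -29, -24, -21, -18, -17, -15, -13, -10, -9, -7, -6, -4, -2, 2, 4, 6, 8, 10}, so |A + A| = 20. Thus K = 20/6 = 10/3. For comparison, the minimum possible |A + A| over all 6-element sets is 2·6 − 1 = 11 (so min K = 11/6), attained only by arithmetic progressions.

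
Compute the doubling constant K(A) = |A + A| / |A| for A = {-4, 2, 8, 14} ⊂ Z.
K = |A + A| / |A| = 7/4

Enumerate A + A = {a + b : a, b ∈ A}. With |A| = 4, there are |A|^2 = 16 ordered sum pairs; collecting distinct values, A + A = {-8, -2, 4, 10, 16, 22, 28}, so |A + A| = 7. Thus K = 7/4. Here |A + A| = 2|A| − 1 = 7, the minimum possible — so K = 7/4 is minimal, which holds iff A is an arithmetic progression.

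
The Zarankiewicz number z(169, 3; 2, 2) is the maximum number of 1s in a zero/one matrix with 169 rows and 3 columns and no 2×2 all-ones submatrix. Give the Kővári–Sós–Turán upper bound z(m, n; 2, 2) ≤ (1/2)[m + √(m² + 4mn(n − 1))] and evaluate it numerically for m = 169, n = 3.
z(169, 3; 2, 2) ≤ (1/2)[169 + √(169² + 4·169·3·2)] = (1/2)[169 + √32617] = 174.8009

Kővári–Sós–Turán: let r_1, ..., r_169 be the row sums and z = Σ r_i the total number of 1s. Each pair of columns can share at most one row with both entries 1 (else a 2×2 all-ones block appears), so Σ_i C(r_i, 2) ≤ C(3, 2) = 3. By convexity Σ_i C(r_i, 2) ≥ 169·C(z/169, 2) = z(z − 169)/(2·169), giving z² − 169z − 169·3·2 ≤ 0 and hence z ≤ (1/2)[169 + √(28561 + 4·1014)] = (1/2)[169 + √32617] ≈ (1/2)(169 + 180.6018) = 174.8009.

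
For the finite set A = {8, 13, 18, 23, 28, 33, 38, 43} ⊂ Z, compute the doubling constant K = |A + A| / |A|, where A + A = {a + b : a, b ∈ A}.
K = |A + A| / |A| = 15/8

Enumerate A + A = {a + b : a, b ∈ A}. With |A| = 8, there are |A|^2 = 64 ordered sum pairs; collecting distinct values, A + A = {16, 21, 26, 31, 36, 41, 46, 51, 56, 61, 66, 71, 76, 81, 86}, so |A + A| = 15. Thus K = 15/8. Here |A + A| = 2|A| − 1 = 15, the minimum possible — so K = 15/8 is minimal, which holds iff A is an arithmetic progression.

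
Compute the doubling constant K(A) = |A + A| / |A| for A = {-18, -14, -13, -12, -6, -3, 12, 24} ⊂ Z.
K = |A + A| / |A| = 32/8 = 4

Enumerate A + A = {a + b : a, b ∈ A}. With |A| = 8, there are |A|^2 = 64 ordered sum pairs; collecting distinct values, A + A = {-36, -32, -31, -30, -28, -27, -26, -25, -24, -21, -20, -19, -18, -17, -16, -15, -12, -9, -6, -2, -1, 0, 6, 9, 10, 11, 12, 18, 21, 24, 36, 48}, so |A + A| = 32. Thus K = 32/8 = 4. For comparison, the minimum possible |A + A| over all 8-element sets is 2·8 − 1 = 15 (so min K = 15/8), attained only by arithmetic progressions.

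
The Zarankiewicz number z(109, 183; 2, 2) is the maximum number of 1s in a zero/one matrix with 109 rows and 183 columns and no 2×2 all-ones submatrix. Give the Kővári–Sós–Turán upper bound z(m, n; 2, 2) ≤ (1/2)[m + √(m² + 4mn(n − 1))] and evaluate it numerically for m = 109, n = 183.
z(109, 183; 2, 2) ≤ (1/2)[109 + √(109² + 4·109·183·182)] = (1/2)[109 + √14533297] = 1960.6281

Kővári–Sós–Turán: let r_1, ..., r_109 be the row sums and z = Σ r_i the total number of 1s. Each pair of columns can share at most one row with both entries 1 (else a 2×2 all-ones block appears), so Σ_i C(r_i, 2) ≤ C(183, 2) = 16653. By convexity Σ_i C(r_i, 2) ≥ 109·C(z/109, 2) = z(z − 109)/(2·109), giving z² − 109z − 109·183·182 ≤ 0 and hence z ≤ (1/2)[109 + √(11881 + 4·3630354)] = (1/2)[109 + √14533297] ≈ (1/2)(109 + 3812.2562) = 1960.6281.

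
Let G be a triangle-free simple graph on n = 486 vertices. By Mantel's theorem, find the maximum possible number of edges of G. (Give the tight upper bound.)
ex(486, K_3) = ⌊486^2/4⌋ = 59049

Mantel (1907): a triangle-free graph on n vertices has at most ⌊n^2/4⌋ edges, with equality for the complete bipartite graph K_{⌊n/2⌋, ⌈n/2⌉}. For n = 486: ⌊486^2/4⌋ = ⌊236196/4⌋ = 59049. The extremal graph is K_{243, 243}, which has 243·243 = 59049 edges.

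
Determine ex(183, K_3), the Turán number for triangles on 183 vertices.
ex(183, K_3) = ⌊183^2/4⌋ = 8372

Mantel (1907): a triangle-free graph on n vertices has at most ⌊n^2/4⌋ edges, with equality for the complete bipartite graph K_{⌊n/2⌋, ⌈n/2⌉}. For n = 183: ⌊183^2/4⌋ = ⌊33489/4⌋ = 8372. The extremal graph is K_{91, 92}, which has 91·92 = 8372 edges.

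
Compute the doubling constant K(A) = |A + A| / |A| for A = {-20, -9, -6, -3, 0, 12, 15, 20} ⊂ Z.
K = |A + A| / |A| = 29/8

Enumerate A + A = {a + b : a, b ∈ A}. With |A| = 8, there are |A|^2 = 64 ordered sum pairs; collecting distinct values, A + A = {-40, -29, -26, -23, -20, -18, -15, -12, -9, -8, -6, -5, -3, 0, 3, 6, 9, 11, 12, 14, 15, 17, 20, 24, 27, 30, 32, 35, 40}, so |A + A| = 29. Thus K = 29/8. For comparison, the minimum possible |A + A| over all 8-element sets is 2·8 − 1 = 15 (so min K = 15/8), attained only by arithmetic progressions.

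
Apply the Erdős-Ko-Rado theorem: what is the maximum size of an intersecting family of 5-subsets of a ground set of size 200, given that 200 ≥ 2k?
max |F| = C(199, 4) = 63391251

The Erdős-Ko-Rado theorem states: for n ≥ 2k, an intersecting family of k-subsets of an n-element set has size at most C(n − 1, k − 1), with equality for 'star' families {A ⊆ [n] : |A| = k, i ∈ A} (fix an element i). For n = 200, k = 5: C(199, 4) = 63391251.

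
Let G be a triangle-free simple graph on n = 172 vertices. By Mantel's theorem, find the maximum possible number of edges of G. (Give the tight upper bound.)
ex(172, K_3) = ⌊172^2/4⌋ = 7396

Mantel (1907): a triangle-free graph on n vertices has at most ⌊n^2/4⌋ edges, with equality for the complete bipartite graph K_{⌊n/2⌋, ⌈n/2⌉}. For n = 172: ⌊172^2/4⌋ = ⌊29584/4⌋ = 7396. The extremal graph is K_{86, 86}, which has 86·86 = 7396 edges.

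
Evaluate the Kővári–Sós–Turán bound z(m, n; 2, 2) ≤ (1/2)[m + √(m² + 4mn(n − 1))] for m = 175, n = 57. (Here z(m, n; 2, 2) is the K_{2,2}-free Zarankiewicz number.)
z(175, 57; 2, 2) ≤ (1/2)[175 + √(175² + 4·175·57·56)] = (1/2)[175 + √2265025] = 840

Kővári–Sós–Turán: let r_1, ..., r_175 be the row sums and z = Σ r_i the total number of 1s. Each pair of columns can share at most one row with both entries 1 (else a 2×2 all-ones block appears), so Σ_i C(r_i, 2) ≤ C(57, 2) = 1596. By convexity Σ_i C(r_i, 2) ≥ 175·C(z/175, 2) = z(z − 175)/(2·175), giving z² − 175z − 175·57·56 ≤ 0 and hence z ≤ (1/2)[175 + √(30625 + 4·558600)] = (1/2)[175 + √2265025] ≈ (1/2)(175 + 1505) = 840.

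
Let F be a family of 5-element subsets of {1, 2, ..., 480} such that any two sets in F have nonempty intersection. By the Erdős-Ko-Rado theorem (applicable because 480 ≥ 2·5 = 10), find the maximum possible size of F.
max |F| = C(479, 4) = 2166095001

Erdős-Ko-Rado (1961): when n ≥ 2k, max |F| = C(n−1, k−1). The bound is attained by the star {A : i ∈ A} for any fixed i ∈ [n]. Here C(480−1, 5−1) = C(479, 4) = 2166095001.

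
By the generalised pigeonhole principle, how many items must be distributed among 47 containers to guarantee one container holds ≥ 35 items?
n = (35 − 1)·47 + 1 = 1599

By the generalised pigeonhole principle, to guarantee some box contains ≥ r objects we need more than (r − 1) · k objects total. Threshold: n = (r − 1) · k + 1. With r = 35 and k = 47: n = 34 · 47 + 1 = 1598 + 1 = 1599. For n = 1598 = 34 · 47, we can put exactly 34 objects in every box, avoiding 35 in any single one — so 1599 is tight.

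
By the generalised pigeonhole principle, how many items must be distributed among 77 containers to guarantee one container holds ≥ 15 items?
n = (15 − 1)·77 + 1 = 1079

By the generalised pigeonhole principle, to guarantee some box contains ≥ r objects we need more than (r − 1) · k objects total. Threshold: n = (r − 1) · k + 1. With r = 15 and k = 77: n = 14 · 77 + 1 = 1078 + 1 = 1079. For n = 1078 = 14 · 77, we can put exactly 14 objects in every box, avoiding 15 in any single one — so 1079 is tight.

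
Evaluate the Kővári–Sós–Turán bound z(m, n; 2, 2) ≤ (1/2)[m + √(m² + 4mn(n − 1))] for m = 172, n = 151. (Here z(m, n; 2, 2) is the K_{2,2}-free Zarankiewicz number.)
z(172, 151; 2, 2) ≤ (1/2)[172 + √(172² + 4·172·151·150)] = (1/2)[172 + √15612784] = 2061.6508

Kővári–Sós–Turán: let r_1, ..., r_172 be the row sums and z = Σ r_i the total number of 1s. Each pair of columns can share at most one row with both entries 1 (else a 2×2 all-ones block appears), so Σ_i C(r_i, 2) ≤ C(151, 2) = 11325. By convexity Σ_i C(r_i, 2) ≥ 172·C(z/172, 2) = z(z − 172)/(2·172), giving z² − 172z − 172·151·150 ≤ 0 and hence z ≤ (1/2)[172 + √(29584 + 4·3895800)] = (1/2)[172 + √15612784] ≈ (1/2)(172 + 3951.3016) = 2061.6508.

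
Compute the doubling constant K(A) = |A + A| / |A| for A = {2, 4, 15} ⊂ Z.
K = |A + A| / |A| = 6/3 = 2

Enumerate A + A = {a + b : a, b ∈ A}. With |A| = 3, there are |A|^2 = 9 ordered sum pairs; collecting distinct values, A + A = {4, 6, 8, 17, 19, 30}, so |A + A| = 6. Thus K = 6/3 = 2. For comparison, the minimum possible |A + A| over all 3-element sets is 2·3 − 1 = 5 (so min K = 5/3), attained only by arithmetic progressions.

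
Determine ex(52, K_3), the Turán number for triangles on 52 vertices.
ex(52, K_3) = ⌊52^2/4⌋ = 676

Mantel (1907): a triangle-free graph on n vertices has at most ⌊n^2/4⌋ edges, with equality for the complete bipartite graph K_{⌊n/2⌋, ⌈n/2⌉}. For n = 52: ⌊52^2/4⌋ = ⌊2704/4⌋ = 676. The extremal graph is K_{26, 26}, which has 26·26 = 676 edges.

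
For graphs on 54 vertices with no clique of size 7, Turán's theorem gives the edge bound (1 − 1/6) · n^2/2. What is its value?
Turán density bound = (5/6) · 54^2/2 = 1215

Turán's theorem: ex(n, K_{r+1}) is achieved by the complete r-partite Turán graph T(n, r) with parts as balanced as possible, and is at most (1 − 1/r) · n^2/2. For r = 6, n = 54: the density bound is (5/6) · 2916/2 = 1215. Since 6 ∣ 54, the Turán graph T(54, 6) has parts of equal size 9, and its edge count e(T(54, 6)) = 1215 attains the density bound exactly.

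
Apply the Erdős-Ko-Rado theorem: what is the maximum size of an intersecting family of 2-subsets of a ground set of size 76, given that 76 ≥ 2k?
max |F| = C(75, 1) = 75

Erdős-Ko-Rado (1961): when n ≥ 2k, max |F| = C(n−1, k−1). The bound is attained by the star {A : i ∈ A} for any fixed i ∈ [n]. Here C(76−1, 2−1) = C(75, 1) = 75.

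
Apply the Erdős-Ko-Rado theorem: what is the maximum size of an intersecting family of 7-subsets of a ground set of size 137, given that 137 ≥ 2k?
max |F| = C(136, 6) = 7858539612

Erdős-Ko-Rado (1961): when n ≥ 2k, max |F| = C(n−1, k−1). The bound is attained by the star {A : i ∈ A} for any fixed i ∈ [n]. Here C(137−1, 7−1) = C(136, 6) = 7858539612.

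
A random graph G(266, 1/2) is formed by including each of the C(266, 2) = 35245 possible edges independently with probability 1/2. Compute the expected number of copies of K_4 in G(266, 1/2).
E[# K_4] = C(266, 4) · (1/2)^C(4, 2) = 203927570 / 2^6 = 101963785/32 = 3186368.28125

For each 4-subset S of vertices (there are C(266, 4) = 203927570 such S), let X_S = 1 if S induces a K_4 (all C(4, 2) = 6 edges present). Then P(X_S = 1) = (1/2)^6 = 1/64. By linearity of expectation, E[# K_4] = C(266, 4) · (1/2)^6 = 203927570 / 64 = 101963785/32 = 3186368.28125.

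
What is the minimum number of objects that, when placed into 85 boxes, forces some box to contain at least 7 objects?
n = (7 − 1)·85 + 1 = 511

By the generalised pigeonhole principle, to guarantee some box contains ≥ r objects we need more than (r − 1) · k objects total. Threshold: n = (r − 1) · k + 1. With r = 7 and k = 85: n = 6 · 85 + 1 = 510 + 1 = 511. For n = 510 = 6 · 85, we can put exactly 6 objects in every box, avoiding 7 in any single one — so 511 is tight.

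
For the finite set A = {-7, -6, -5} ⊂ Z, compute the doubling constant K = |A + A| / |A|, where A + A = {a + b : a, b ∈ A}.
K = |A + A| / |A| = 5/3

Enumerate A + A = {a + b : a, b ∈ A}. With |A| = 3, there are |A|^2 = 9 ordered sum pairs; collecting distinct values, A + A = {-14, -13, -12, -11, -10}, so |A + A| = 5. Thus K = 5/3. Here |A + A| = 2|A| − 1 = 5, the minimum possible — so K = 5/3 is minimal, which holds iff A is an arithmetic progression.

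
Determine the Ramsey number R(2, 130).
R(2, 130) = 130

R(2, k) = k for all k ≥ 2: in a 2-colouring of K_k, either some edge is red (a red K_2) or all edges are blue (a blue K_k). And K_{129} coloured all-blue has no blue K_130, so R(2, 130) > 129. Hence R(2, 130) = 130.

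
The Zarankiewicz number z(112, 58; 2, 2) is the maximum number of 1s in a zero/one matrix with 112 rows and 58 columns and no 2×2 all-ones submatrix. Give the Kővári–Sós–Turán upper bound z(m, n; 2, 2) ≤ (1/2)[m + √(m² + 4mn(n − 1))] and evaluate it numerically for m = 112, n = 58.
z(112, 58; 2, 2) ≤ (1/2)[112 + √(112² + 4·112·58·57)] = (1/2)[112 + √1493632] = 667.0712

Kővári–Sós–Turán: let r_1, ..., r_112 be the row sums and z = Σ r_i the total number of 1s. Each pair of columns can share at most one row with both entries 1 (else a 2×2 all-ones block appears), so Σ_i C(r_i, 2) ≤ C(58, 2) = 1653. By convexity Σ_i C(r_i, 2) ≥ 112·C(z/112, 2) = z(z − 112)/(2·112), giving z² − 112z − 112·58·57 ≤ 0 and hence z ≤ (1/2)[112 + √(12544 + 4·370272)] = (1/2)[112 + √1493632] ≈ (1/2)(112 + 1222.1424) = 667.0712.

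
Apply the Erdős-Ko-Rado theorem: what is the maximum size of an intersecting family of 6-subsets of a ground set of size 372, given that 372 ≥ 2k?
max |F| = C(371, 5) = 57007846644

The Erdős-Ko-Rado theorem states: for n ≥ 2k, an intersecting family of k-subsets of an n-element set has size at most C(n − 1, k − 1), with equality for 'star' families {A ⊆ [n] : |A| = k, i ∈ A} (fix an element i). For n = 372, k = 6: C(371, 5) = 57007846644.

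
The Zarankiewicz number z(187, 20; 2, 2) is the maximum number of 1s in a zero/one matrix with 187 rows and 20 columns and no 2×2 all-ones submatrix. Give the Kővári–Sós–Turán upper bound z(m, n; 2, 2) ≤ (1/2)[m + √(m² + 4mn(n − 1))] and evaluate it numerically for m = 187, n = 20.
z(187, 20; 2, 2) ≤ (1/2)[187 + √(187² + 4·187·20·19)] = (1/2)[187 + √319209] = 375.9929

Kővári–Sós–Turán: let r_1, ..., r_187 be the row sums and z = Σ r_i the total number of 1s. Each pair of columns can share at most one row with both entries 1 (else a 2×2 all-ones block appears), so Σ_i C(r_i, 2) ≤ C(20, 2) = 190. By convexity Σ_i C(r_i, 2) ≥ 187·C(z/187, 2) = z(z − 187)/(2·187), giving z² − 187z − 187·20·19 ≤ 0 and hence z ≤ (1/2)[187 + √(34969 + 4·71060)] = (1/2)[187 + √319209] ≈ (1/2)(187 + 564.9858) = 375.9929.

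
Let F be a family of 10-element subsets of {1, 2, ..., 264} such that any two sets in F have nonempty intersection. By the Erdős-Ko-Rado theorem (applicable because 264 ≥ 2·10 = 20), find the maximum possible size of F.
max |F| = C(263, 9) = 14445766855151840

Erdős-Ko-Rado (1961): when n ≥ 2k, max |F| = C(n−1, k−1). The bound is attained by the star {A : i ∈ A} for any fixed i ∈ [n]. Here C(264−1, 10−1) = C(263, 9) = 14445766855151840.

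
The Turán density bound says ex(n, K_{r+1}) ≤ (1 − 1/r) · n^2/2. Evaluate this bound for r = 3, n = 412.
Turán density bound = (2/3) · 412^2/2 = 169744/3 ≈ 56581.3333

Turán's theorem: ex(n, K_{r+1}) is achieved by the complete r-partite Turán graph T(n, r) with parts as balanced as possible, and is at most (1 − 1/r) · n^2/2. For r = 3, n = 412: the density bound is (2/3) · 169744/2 = 169744/3 ≈ 56581.3333. The integer-valued extremum is e(T(412, 3)) = 56581, which is strictly less than the density bound 169744/3 since 3 ∤ 412 (the parts of T(412, 3) cannot all be equal).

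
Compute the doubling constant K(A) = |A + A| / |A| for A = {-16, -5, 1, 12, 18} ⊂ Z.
K = |A + A| / |A| = 12/5

Enumerate A + A = {a + b : a, b ∈ A}. With |A| = 5, there are |A|^2 = 25 ordered sum pairs; collecting distinct values, A + A = {-32, -21, -15, -10, -4, 2, 7, 13, 19, 24, 30, 36}, so |A + A| = 12. Thus K = 12/5. For comparison, the minimum possible |A + A| over all 5-element sets is 2·5 − 1 = 9 (so min K = 9/5), attained only by arithmetic progressions.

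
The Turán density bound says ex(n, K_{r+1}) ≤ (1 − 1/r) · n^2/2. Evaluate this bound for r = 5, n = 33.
Turán density bound = (4/5) · 33^2/2 = 2178/5 ≈ 435.6

Turán's theorem: ex(n, K_{r+1}) is achieved by the complete r-partite Turán graph T(n, r) with parts as balanced as possible, and is at most (1 − 1/r) · n^2/2. For r = 5, n = 33: the density bound is (4/5) · 1089/2 = 2178/5 ≈ 435.6. The integer-valued extremum is e(T(33, 5)) = 435, which is strictly less than the density bound 2178/5 since 5 ∤ 33 (the parts of T(33, 5) cannot all be equal).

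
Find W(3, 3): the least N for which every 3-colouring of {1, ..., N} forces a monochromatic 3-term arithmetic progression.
W(3, 3) = 27

W(3, 3) = 27. The lower bound W(3, 3) > 26 comes from an explicit good 3-colouring of [1, 26]; the upper bound W(3, 3) ≤ 27 was verified by exhaustive search over 3-colourings of [1, 27].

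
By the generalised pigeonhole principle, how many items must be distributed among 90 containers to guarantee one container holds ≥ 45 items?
n = (45 − 1)·90 + 1 = 3961

By the generalised pigeonhole principle, to guarantee some box contains ≥ r objects we need more than (r − 1) · k objects total. Threshold: n = (r − 1) · k + 1. With r = 45 and k = 90: n = 44 · 90 + 1 = 3960 + 1 = 3961. For n = 3960 = 44 · 90, we can put exactly 44 objects in every box, avoiding 45 in any single one — so 3961 is tight.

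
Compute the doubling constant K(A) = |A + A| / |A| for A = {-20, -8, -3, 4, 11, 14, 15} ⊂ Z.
K = |A + A| / |A| = 25/7

Enumerate A + A = {a + b : a, b ∈ A}. With |A| = 7, there are |A|^2 = 49 ordered sum pairs; collecting distinct values, A + A = {-40, -28, -23, -16, -11, -9, -6, -5, -4, 1, 3, 6, 7, 8, 11, 12, 15, 18, 19, 22, 25, 26, 28, 29, 30}, so |A + A| = 25. Thus K = 25/7. For comparison, the minimum possible |A + A| over all 7-element sets is 2·7 − 1 = 13 (so min K = 13/7), attained only by arithmetic progressions.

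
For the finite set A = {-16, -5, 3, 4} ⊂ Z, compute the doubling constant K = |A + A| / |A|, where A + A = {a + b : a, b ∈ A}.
K = |A + A| / |A| = 10/4 = 5/2

Enumerate A + A = {a + b : a, b ∈ A}. With |A| = 4, there are |A|^2 = 16 ordered sum pairs; collecting distinct values, A + A = {-32, -21, -13, -12, -10, -2, -1, 6, 7, 8}, so |A + A| = 10. Thus K = 10/4 = 5/2. For comparison, the minimum possible |A + A| over all 4-element sets is 2·4 − 1 = 7 (so min K = 7/4), attained only by arithmetic progressions.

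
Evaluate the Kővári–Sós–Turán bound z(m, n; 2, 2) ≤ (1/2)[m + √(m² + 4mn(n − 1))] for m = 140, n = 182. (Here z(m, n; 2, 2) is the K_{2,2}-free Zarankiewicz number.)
z(140, 182; 2, 2) ≤ (1/2)[140 + √(140² + 4·140·182·181)] = (1/2)[140 + √18467120] = 2218.6694

Kővári–Sós–Turán: let r_1, ..., r_140 be the row sums and z = Σ r_i the total number of 1s. Each pair of columns can share at most one row with both entries 1 (else a 2×2 all-ones block appears), so Σ_i C(r_i, 2) ≤ C(182, 2) = 16471. By convexity Σ_i C(r_i, 2) ≥ 140·C(z/140, 2) = z(z − 140)/(2·140), giving z² − 140z − 140·182·181 ≤ 0 and hence z ≤ (1/2)[140 + √(19600 + 4·4611880)] = (1/2)[140 + √18467120] ≈ (1/2)(140 + 4297.3387) = 2218.6694.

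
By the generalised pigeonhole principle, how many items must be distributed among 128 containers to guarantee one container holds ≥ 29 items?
n = (29 − 1)·128 + 1 = 3585

By the generalised pigeonhole principle, to guarantee some box contains ≥ r objects we need more than (r − 1) · k objects total. Threshold: n = (r − 1) · k + 1. With r = 29 and k = 128: n = 28 · 128 + 1 = 3584 + 1 = 3585. For n = 3584 = 28 · 128, we can put exactly 28 objects in every box, avoiding 29 in any single one — so 3585 is tight.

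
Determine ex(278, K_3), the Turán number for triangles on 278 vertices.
ex(278, K_3) = ⌊278^2/4⌋ = 19321

Mantel (1907): a triangle-free graph on n vertices has at most ⌊n^2/4⌋ edges, with equality for the complete bipartite graph K_{⌊n/2⌋, ⌈n/2⌉}. For n = 278: ⌊278^2/4⌋ = ⌊77284/4⌋ = 19321. The extremal graph is K_{139, 139}, which has 139·139 = 19321 edges.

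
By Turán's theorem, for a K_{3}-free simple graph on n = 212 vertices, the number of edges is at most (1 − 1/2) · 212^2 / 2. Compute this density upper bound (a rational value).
Turán density bound = (1/2) · 212^2/2 = 11236

Turán's theorem: ex(n, K_{r+1}) is achieved by the complete r-partite Turán graph T(n, r) with parts as balanced as possible, and is at most (1 − 1/r) · n^2/2. For r = 2, n = 212: the density bound is (1/2) · 44944/2 = 11236. Since 2 ∣ 212, the Turán graph T(212, 2) has parts of equal size 106, and its edge count e(T(212, 2)) = 11236 attains the density bound exactly.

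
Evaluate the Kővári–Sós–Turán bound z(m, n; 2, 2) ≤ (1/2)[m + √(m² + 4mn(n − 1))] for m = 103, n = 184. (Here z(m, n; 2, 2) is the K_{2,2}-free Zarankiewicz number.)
z(103, 184; 2, 2) ≤ (1/2)[103 + √(103² + 4·103·184·183)] = (1/2)[103 + √13883473] = 1914.5266

Kővári–Sós–Turán: let r_1, ..., r_103 be the row sums and z = Σ r_i the total number of 1s. Each pair of columns can share at most one row with both entries 1 (else a 2×2 all-ones block appears), so Σ_i C(r_i, 2) ≤ C(184, 2) = 16836. By convexity Σ_i C(r_i, 2) ≥ 103·C(z/103, 2) = z(z − 103)/(2·103), giving z² − 103z − 103·184·183 ≤ 0 and hence z ≤ (1/2)[103 + √(10609 + 4·3468216)] = (1/2)[103 + √13883473] ≈ (1/2)(103 + 3726.0533) = 1914.5266.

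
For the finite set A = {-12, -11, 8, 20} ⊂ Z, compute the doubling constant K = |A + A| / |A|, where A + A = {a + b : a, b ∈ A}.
K = |A + A| / |A| = 10/4 = 5/2

Enumerate A + A = {a + b : a, b ∈ A}. With |A| = 4, there are |A|^2 = 16 ordered sum pairs; collecting distinct values, A + A = {-24, -23, -22, -4, -3, 8, 9, 16, 28, 40}, so |A + A| = 10. Thus K = 10/4 = 5/2. For comparison, the minimum possible |A + A| over all 4-element sets is 2·4 − 1 = 7 (so min K = 7/4), attained only by arithmetic progressions.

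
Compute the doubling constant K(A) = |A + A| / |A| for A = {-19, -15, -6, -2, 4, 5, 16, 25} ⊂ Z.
K = |A + A| / |A| = 33/8

Enumerate A + A = {a + b : a, b ∈ A}. With |A| = 8, there are |A|^2 = 64 ordered sum pairs; collecting distinct values, A + A = {-38, -34, -30, -25, -21, -17, -15, -14, -12, -11, -10, -8, -4, -3, -2, -1, 1, 2, 3, 6, 8, 9, 10, 14, 19, 20, 21, 23, 29, 30, 32, 41, 50}, so |A + A| = 33. Thus K = 33/8. For comparison, the minimum possible |A + A| over all 8-element sets is 2·8 − 1 = 15 (so min K = 15/8), attained only by arithmetic progressions.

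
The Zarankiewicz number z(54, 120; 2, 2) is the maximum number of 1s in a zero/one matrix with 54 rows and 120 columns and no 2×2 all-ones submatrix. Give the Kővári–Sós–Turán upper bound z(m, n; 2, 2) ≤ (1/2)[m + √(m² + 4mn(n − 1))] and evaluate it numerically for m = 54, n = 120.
z(54, 120; 2, 2) ≤ (1/2)[54 + √(54² + 4·54·120·119)] = (1/2)[54 + √3087396] = 905.5494

Kővári–Sós–Turán: let r_1, ..., r_54 be the row sums and z = Σ r_i the total number of 1s. Each pair of columns can share at most one row with both entries 1 (else a 2×2 all-ones block appears), so Σ_i C(r_i, 2) ≤ C(120, 2) = 7140. By convexity Σ_i C(r_i, 2) ≥ 54·C(z/54, 2) = z(z − 54)/(2·54), giving z² − 54z − 54·120·119 ≤ 0 and hence z ≤ (1/2)[54 + √(2916 + 4·771120)] = (1/2)[54 + √3087396] ≈ (1/2)(54 + 1757.0987) = 905.5494.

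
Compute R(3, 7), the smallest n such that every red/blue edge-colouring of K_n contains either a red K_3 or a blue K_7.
R(3, 7) = 23

Lower bound: an explicit 2-colouring of K_{22} (typically a Paley-type or other structured construction) avoids a red K_3 and a blue K_7, showing R(3, 7) > 22.
Upper bound: the simple Erdős–Szekeres recurrence only gives R(3, 7) ≤ 25; the tight bound R(3, 7) ≤ 23 requires a sharper case analysis (or computer search) of 2-colourings of K_{23}.
Hence R(3, 7) = 23.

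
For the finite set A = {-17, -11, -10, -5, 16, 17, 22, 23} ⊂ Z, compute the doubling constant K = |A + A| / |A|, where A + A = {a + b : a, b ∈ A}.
K = |A + A| / |A| = 28/8 = 7/2

Enumerate A + A = {a + b : a, b ∈ A}. With |A| = 8, there are |A|^2 = 64 ordered sum pairs; collecting distinct values, A + A = {-34, -28, -27, -22, -21, -20, -16, -15, -10, -1, 0, 5, 6, 7, 11, 12, 13, 17, 18, 32, 33, 34, 38, 39, 40, 44, 45, 46}, so |A + A| = 28. Thus K = 28/8 = 7/2. For comparison, the minimum possible |A + A| over all 8-element sets is 2·8 − 1 = 15 (so min K = 15/8), attained only by arithmetic progressions.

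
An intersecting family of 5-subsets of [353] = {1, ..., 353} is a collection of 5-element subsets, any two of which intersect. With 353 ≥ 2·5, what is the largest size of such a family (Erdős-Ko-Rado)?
max |F| = C(352, 4) = 628828200

Erdős-Ko-Rado (1961): when n ≥ 2k, max |F| = C(n−1, k−1). The bound is attained by the star {A : i ∈ A} for any fixed i ∈ [n]. Here C(353−1, 5−1) = C(352, 4) = 628828200.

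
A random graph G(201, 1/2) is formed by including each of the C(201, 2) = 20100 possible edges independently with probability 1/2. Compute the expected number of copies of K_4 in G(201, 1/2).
E[# K_4] = C(201, 4) · (1/2)^C(4, 2) = 65998350 / 2^6 = 32999175/32 = 1031224.21875

For each 4-subset S of vertices (there are C(201, 4) = 65998350 such S), let X_S = 1 if S induces a K_4 (all C(4, 2) = 6 edges present). Then P(X_S = 1) = (1/2)^6 = 1/64. By linearity of expectation, E[# K_4] = C(201, 4) · (1/2)^6 = 65998350 / 64 = 32999175/32 = 1031224.21875.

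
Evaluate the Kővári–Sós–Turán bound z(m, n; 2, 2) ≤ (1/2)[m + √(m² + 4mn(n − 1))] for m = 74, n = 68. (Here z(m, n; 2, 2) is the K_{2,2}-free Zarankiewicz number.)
z(74, 68; 2, 2) ≤ (1/2)[74 + √(74² + 4·74·68·67)] = (1/2)[74 + √1354052] = 618.8187

Kővári–Sós–Turán: let r_1, ..., r_74 be the row sums and z = Σ r_i the total number of 1s. Each pair of columns can share at most one row with both entries 1 (else a 2×2 all-ones block appears), so Σ_i C(r_i, 2) ≤ C(68, 2) = 2278. By convexity Σ_i C(r_i, 2) ≥ 74·C(z/74, 2) = z(z − 74)/(2·74), giving z² − 74z − 74·68·67 ≤ 0 and hence z ≤ (1/2)[74 + √(5476 + 4·337144)] = (1/2)[74 + √1354052] ≈ (1/2)(74 + 1163.6374) = 618.8187.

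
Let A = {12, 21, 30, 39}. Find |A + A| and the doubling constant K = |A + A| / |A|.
K = |A + A| / |A| = 7/4

Enumerate A + A = {a + b : a, b ∈ A}. With |A| = 4, there are |A|^2 = 16 ordered sum pairs; collecting distinct values, A + A = {24, 33, 42, 51, 60, 69, 78}, so |A + A| = 7. Thus K = 7/4. Here |A + A| = 2|A| − 1 = 7, the minimum possible — so K = 7/4 is minimal, which holds iff A is an arithmetic progression.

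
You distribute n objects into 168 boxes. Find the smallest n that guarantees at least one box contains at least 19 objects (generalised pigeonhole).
n = (19 − 1)·168 + 1 = 3025

By the generalised pigeonhole principle, to guarantee some box contains ≥ r objects we need more than (r − 1) · k objects total. Threshold: n = (r − 1) · k + 1. With r = 19 and k = 168: n = 18 · 168 + 1 = 3024 + 1 = 3025. For n = 3024 = 18 · 168, we can put exactly 18 objects in every box, avoiding 19 in any single one — so 3025 is tight.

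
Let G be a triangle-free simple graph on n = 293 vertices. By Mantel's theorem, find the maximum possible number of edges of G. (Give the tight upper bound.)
ex(293, K_3) = ⌊293^2/4⌋ = 21462

Mantel (1907): a triangle-free graph on n vertices has at most ⌊n^2/4⌋ edges, with equality for the complete bipartite graph K_{⌊n/2⌋, ⌈n/2⌉}. For n = 293: ⌊293^2/4⌋ = ⌊85849/4⌋ = 21462. The extremal graph is K_{146, 147}, which has 146·147 = 21462 edges.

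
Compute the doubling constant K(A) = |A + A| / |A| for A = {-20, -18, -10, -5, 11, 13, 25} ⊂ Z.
K = |A + A| / |A| = 27/7

Enumerate A + A = {a + b : a, b ∈ A}. With |A| = 7, there are |A|^2 = 49 ordered sum pairs; collecting distinct values, A + A = {-40, -38, -36, -30, -28, -25, -23, -20, -15, -10, -9, -7, -5, 1, 3, 5, 6, 7, 8, 15, 20, 22, 24, 26, 36, 38, 50}, so |A + A| = 27. Thus K = 27/7. For comparison, the minimum possible |A + A| over all 7-element sets is 2·7 − 1 = 13 (so min K = 13/7), attained only by arithmetic progressions.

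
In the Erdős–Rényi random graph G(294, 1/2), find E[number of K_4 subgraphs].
E[# K_4] = C(294, 4) · (1/2)^C(4, 2) = 304985751 / 2^6 = 4765402.359375

For each 4-subset S of vertices (there are C(294, 4) = 304985751 such S), let X_S = 1 if S induces a K_4 (all C(4, 2) = 6 edges present). Then P(X_S = 1) = (1/2)^6 = 1/64. By linearity of expectation, E[# K_4] = C(294, 4) · (1/2)^6 = 304985751 / 64 = 4765402.359375.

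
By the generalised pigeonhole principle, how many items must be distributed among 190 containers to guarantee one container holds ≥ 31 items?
n = (31 − 1)·190 + 1 = 5701

By the generalised pigeonhole principle, to guarantee some box contains ≥ r objects we need more than (r − 1) · k objects total. Threshold: n = (r − 1) · k + 1. With r = 31 and k = 190: n = 30 · 190 + 1 = 5700 + 1 = 5701. For n = 5700 = 30 · 190, we can put exactly 30 objects in every box, avoiding 31 in any single one — so 5701 is tight.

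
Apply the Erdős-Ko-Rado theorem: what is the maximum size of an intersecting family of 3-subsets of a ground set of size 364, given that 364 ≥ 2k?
max |F| = C(363, 2) = 65703

The Erdős-Ko-Rado theorem states: for n ≥ 2k, an intersecting family of k-subsets of an n-element set has size at most C(n − 1, k − 1), with equality for 'star' families {A ⊆ [n] : |A| = k, i ∈ A} (fix an element i). For n = 364, k = 3: C(363, 2) = 65703.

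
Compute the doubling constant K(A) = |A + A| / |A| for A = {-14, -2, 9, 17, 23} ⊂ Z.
K = |A + A| / |A| = 15/5 = 3

Enumerate A + A = {a + b : a, b ∈ A}. With |A| = 5, there are |A|^2 = 25 ordered sum pairs; collecting distinct values, A + A = {-28, -16, -5, -4, 3, 7, 9, 15, 18, 21, 26, 32, 34, 40, 46}, so |A + A| = 15. Thus K = 15/5 = 3. For comparison, the minimum possible |A + A| over all 5-element sets is 2·5 − 1 = 9 (so min K = 9/5), attained only by arithmetic progressions.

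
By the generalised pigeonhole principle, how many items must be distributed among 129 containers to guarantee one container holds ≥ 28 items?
n = (28 − 1)·129 + 1 = 3484

By the generalised pigeonhole principle, to guarantee some box contains ≥ r objects we need more than (r − 1) · k objects total. Threshold: n = (r − 1) · k + 1. With r = 28 and k = 129: n = 27 · 129 + 1 = 3483 + 1 = 3484. For n = 3483 = 27 · 129, we can put exactly 27 objects in every box, avoiding 28 in any single one — so 3484 is tight.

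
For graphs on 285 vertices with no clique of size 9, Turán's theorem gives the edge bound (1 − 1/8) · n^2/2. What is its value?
Turán density bound = (7/8) · 285^2/2 = 568575/16 ≈ 35535.9375

Turán's theorem: ex(n, K_{r+1}) is achieved by the complete r-partite Turán graph T(n, r) with parts as balanced as possible, and is at most (1 − 1/r) · n^2/2. For r = 8, n = 285: the density bound is (7/8) · 81225/2 = 568575/16 ≈ 35535.9375. The integer-valued extremum is e(T(285, 8)) = 35535, which is strictly less than the density bound 568575/16 since 8 ∤ 285 (the parts of T(285, 8) cannot all be equal).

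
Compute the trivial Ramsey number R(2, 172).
R(2, 172) = 172

R(2, k) = k for all k ≥ 2: in a 2-colouring of K_k, either some edge is red (a red K_2) or all edges are blue (a blue K_k). And K_{171} coloured all-blue has no blue K_172, so R(2, 172) > 171. Hence R(2, 172) = 172.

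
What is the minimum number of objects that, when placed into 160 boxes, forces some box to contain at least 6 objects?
n = (6 − 1)·160 + 1 = 801

By the generalised pigeonhole principle, to guarantee some box contains ≥ r objects we need more than (r − 1) · k objects total. Threshold: n = (r − 1) · k + 1. With r = 6 and k = 160: n = 5 · 160 + 1 = 800 + 1 = 801. For n = 800 = 5 · 160, we can put exactly 5 objects in every box, avoiding 6 in any single one — so 801 is tight.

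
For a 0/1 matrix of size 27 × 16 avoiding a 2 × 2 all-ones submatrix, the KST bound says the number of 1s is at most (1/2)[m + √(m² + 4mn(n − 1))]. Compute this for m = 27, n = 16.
z(27, 16; 2, 2) ≤ (1/2)[27 + √(27² + 4·27·16·15)] = (1/2)[27 + √26649] = 95.1226

Kővári–Sós–Turán: let r_1, ..., r_27 be the row sums and z = Σ r_i the total number of 1s. Each pair of columns can share at most one row with both entries 1 (else a 2×2 all-ones block appears), so Σ_i C(r_i, 2) ≤ C(16, 2) = 120. By convexity Σ_i C(r_i, 2) ≥ 27·C(z/27, 2) = z(z − 27)/(2·27), giving z² − 27z − 27·16·15 ≤ 0 and hence z ≤ (1/2)[27 + √(729 + 4·6480)] = (1/2)[27 + √26649] ≈ (1/2)(27 + 163.2452) = 95.1226.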